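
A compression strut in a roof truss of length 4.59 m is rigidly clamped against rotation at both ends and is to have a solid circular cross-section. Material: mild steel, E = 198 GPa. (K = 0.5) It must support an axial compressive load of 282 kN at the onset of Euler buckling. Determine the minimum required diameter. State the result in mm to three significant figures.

L_e = K·L = 0.5 × 4.59 = 2.295 m
Required I = P_cr·L_e²/(π²E) = 2.820×10^5 × 2.295² / (π² × 1.98×10^11) = 7.601×10^-7 m⁴
I_req = 7.601×10^5 mm⁴
Solid circle: I = πd⁴/64  ⇒  d = (64I/π)^(1/4) = (64×7.601×10^5/π)^(1/4) = 62.7 mm

d ≈ 62.7 mm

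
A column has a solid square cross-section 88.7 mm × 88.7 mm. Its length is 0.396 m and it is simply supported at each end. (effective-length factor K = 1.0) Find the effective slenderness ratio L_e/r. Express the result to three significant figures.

λ ≈ 15.5

For a square r = a/√12 = 88.7/√12 = 25.61 mm
L_e = K·L = 1 × 0.396 m = 0.3960 m = 396.00 mm
λ = L_e / r_min = 396.00 / 25.61 = 15.5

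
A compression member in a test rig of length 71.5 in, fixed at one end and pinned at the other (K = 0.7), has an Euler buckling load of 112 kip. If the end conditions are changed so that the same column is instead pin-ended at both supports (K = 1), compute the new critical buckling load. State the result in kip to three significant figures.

P_cr ≈ 54.9 kip

P_cr ∝ 1/K², so P_cr,new = P_cr,old × (K_old/K_new)² = 112 × (0.7/1)²
= 112 × 0.4900 = 54.9 kip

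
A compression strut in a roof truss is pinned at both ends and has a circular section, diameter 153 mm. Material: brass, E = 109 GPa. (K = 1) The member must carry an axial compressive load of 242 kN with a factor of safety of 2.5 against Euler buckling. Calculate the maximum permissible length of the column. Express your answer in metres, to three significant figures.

L_max ≈ 6.92 m

I = πd⁴/64 = π×153⁴/64 = 2.690×10^7 mm⁴
I = 2.690×10^-5 m⁴
Required critical load P_cr = n·P = 2.5 × 242 = 605.0 kN = 6.050×10^5 N
From P_cr = π²EI/(K·L)²:  L = (1/K)·√(π²EI/P_cr) = (1/1)·√(π²×1.09×10^11×2.690×10^-5/6.050×10^5)
L = 6.92 m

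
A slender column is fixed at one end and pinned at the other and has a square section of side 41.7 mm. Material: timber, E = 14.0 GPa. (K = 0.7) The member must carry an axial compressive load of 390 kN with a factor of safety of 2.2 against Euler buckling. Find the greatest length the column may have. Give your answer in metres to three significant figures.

I = a⁴/12 = 41.7⁴/12 = 2.520×10^5 mm⁴
I = 2.520×10^-7 m⁴
Required critical load P_cr = n·P = 2.2 × 390 = 858.0 kN = 8.580×10^5 N
From P_cr = π²EI/(K·L)²:  L = (1/K)·√(π²EI/P_cr) = (1/0.7)·√(π²×1.40×10^10×2.520×10^-7/8.580×10^5)
L = 0.288 m

L_max ≈ 0.288 m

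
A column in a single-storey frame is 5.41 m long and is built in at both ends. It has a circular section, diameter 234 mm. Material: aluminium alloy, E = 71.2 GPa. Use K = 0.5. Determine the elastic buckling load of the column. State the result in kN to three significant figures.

P_cr ≈ 14100 kN

I = πd⁴/64 = π×234⁴/64 = 1.472×10^8 mm⁴
I = 1.472×10^8 mm⁴ = 1.472×10^-4 m⁴
Effective length L_e = K·L = 0.5 × 5.41 = 2.705 m
P_cr = π²EI / L_e² = π² × 71.2×10⁹ × 1.472×10^-4 / 2.705² = 1.413×10^7 N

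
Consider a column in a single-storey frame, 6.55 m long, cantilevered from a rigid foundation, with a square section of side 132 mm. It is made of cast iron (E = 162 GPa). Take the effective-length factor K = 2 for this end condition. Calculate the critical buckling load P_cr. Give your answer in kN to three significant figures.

P_cr ≈ 236 kN

I = a⁴/12 = 132⁴/12 = 2.530×10^7 mm⁴
I = 2.530×10^7 mm⁴ = 2.530×10^-5 m⁴
Effective length L_e = K·L = 2 × 6.55 = 13.10 m
P_cr = π²EI / L_e² = π² × 162×10⁹ × 2.530×10^-5 / 13.10² = 2.357×10^5 N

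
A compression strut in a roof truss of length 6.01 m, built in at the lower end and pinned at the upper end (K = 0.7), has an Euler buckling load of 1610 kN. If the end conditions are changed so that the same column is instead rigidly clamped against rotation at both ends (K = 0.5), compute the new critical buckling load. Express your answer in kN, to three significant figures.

P_cr ∝ 1/K², so P_cr,new = P_cr,old × (K_old/K_new)² = 1610 × (0.7/0.5)²
= 1610 × 1.960 = 3160 kN

P_cr ≈ 3160 kN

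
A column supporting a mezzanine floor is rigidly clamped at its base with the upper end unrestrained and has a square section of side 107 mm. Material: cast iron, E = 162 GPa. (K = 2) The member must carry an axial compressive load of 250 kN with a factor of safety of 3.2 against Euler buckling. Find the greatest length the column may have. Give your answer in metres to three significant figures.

I = a⁴/12 = 107⁴/12 = 1.092×10^7 mm⁴
I = 1.092×10^-5 m⁴
Required critical load P_cr = n·P = 3.2 × 250 = 800.0 kN = 8.000×10^5 N
From P_cr = π²EI/(K·L)²:  L = (1/K)·√(π²EI/P_cr) = (1/2)·√(π²×1.62×10^11×1.092×10^-5/8.000×10^5)
L = 2.34 m

L_max ≈ 2.34 m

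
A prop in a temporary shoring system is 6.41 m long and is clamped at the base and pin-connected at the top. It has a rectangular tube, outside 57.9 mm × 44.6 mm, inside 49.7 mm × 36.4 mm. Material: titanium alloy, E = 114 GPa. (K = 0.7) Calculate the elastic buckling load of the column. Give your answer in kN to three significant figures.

P_cr ≈ 12.8 kN

Weak-axis I_min = (h_o·b_o³ − h_i·b_i³)/12 with b_o = 44.6, b_i = 36.40 mm (shorter outer/inner sides).
I_min = (57.9×44.6³ − 49.70×36.40³)/12 = 2.283×10^5 mm⁴
I = 2.283×10^5 mm⁴ = 2.283×10^-7 m⁴
Effective length L_e = K·L = 0.7 × 6.41 = 4.487 m
P_cr = π²EI / L_e² = π² × 114×10⁹ × 2.283×10^-7 / 4.487² = 1.276×10^4 N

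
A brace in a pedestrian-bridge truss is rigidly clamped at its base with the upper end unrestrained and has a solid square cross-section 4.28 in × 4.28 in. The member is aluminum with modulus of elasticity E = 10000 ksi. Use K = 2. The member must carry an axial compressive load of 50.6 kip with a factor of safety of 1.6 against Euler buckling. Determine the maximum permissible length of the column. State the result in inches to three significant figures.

L_max ≈ 92.3 in

I = a⁴/12 = 4.28⁴/12 = 27.96 in⁴
Required critical load P_cr = n·P = 1.6 × 50.6 = 80.96 kip = 8.096×10^4 lb
From P_cr = π²EI/(K·L)²:  L = (1/K)·√(π²EI/P_cr) = (1/2)·√(π²×1.00×10^7×27.96/8.096×10^4)
L = 92.3 in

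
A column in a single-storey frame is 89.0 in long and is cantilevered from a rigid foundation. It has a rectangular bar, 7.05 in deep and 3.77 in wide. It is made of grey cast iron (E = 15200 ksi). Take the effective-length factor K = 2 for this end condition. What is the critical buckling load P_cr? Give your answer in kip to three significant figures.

Buckling occurs about the weak axis: I_min = h·b³/12 with b = 3.77 in (the shorter side).
I_min = 7.05×3.77³/12 = 31.48 in⁴
Effective length L_e = K·L = 2 × 89.0 = 178.0 in
P_cr = π²EI / L_e² = π² × 15200×10³ × 31.48 / 178.0² = 1.491×10^5 lb

P_cr ≈ 149 kip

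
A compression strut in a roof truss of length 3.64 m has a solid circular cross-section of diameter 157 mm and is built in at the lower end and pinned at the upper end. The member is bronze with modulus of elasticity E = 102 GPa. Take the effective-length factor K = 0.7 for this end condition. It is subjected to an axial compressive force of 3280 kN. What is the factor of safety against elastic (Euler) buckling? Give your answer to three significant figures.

I = πd⁴/64 = π×157⁴/64 = 2.982×10^7 mm⁴
I = 2.982×10^7 mm⁴ = 2.982×10^-5 m⁴
Effective length L_e = K·L = 0.7 × 3.64 = 2.548 m
P_cr = π²EI / L_e² = π² × 102×10⁹ × 2.982×10^-5 / 2.548² = 4.625×10^6 N
Factor of safety n = P_cr / P = 4624.6 / 3280 = 1.41

n ≈ 1.41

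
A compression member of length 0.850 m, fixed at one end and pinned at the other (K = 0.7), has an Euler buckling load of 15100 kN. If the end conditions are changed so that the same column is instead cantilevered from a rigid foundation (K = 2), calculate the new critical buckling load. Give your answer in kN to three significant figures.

P_cr ∝ 1/K², so P_cr,new = P_cr,old × (K_old/K_new)² = 15100 × (0.7/2)²
= 15100 × 0.1225 = 1850 kN

P_cr ≈ 1850 kN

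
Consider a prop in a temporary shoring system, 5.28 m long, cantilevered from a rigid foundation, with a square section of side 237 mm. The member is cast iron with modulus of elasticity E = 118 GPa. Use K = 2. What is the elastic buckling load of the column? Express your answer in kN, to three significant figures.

I = a⁴/12 = 237⁴/12 = 2.629×10^8 mm⁴
I = 2.629×10^8 mm⁴ = 2.629×10^-4 m⁴
Effective length L_e = K·L = 2 × 5.28 = 10.56 m
P_cr = π²EI / L_e² = π² × 118×10⁹ × 2.629×10^-4 / 10.56² = 2.746×10^6 N

P_cr ≈ 2750 kN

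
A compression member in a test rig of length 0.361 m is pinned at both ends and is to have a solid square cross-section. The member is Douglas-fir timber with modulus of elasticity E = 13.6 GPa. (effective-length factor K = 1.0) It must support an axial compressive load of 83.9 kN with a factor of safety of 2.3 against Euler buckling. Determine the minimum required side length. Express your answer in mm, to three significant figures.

a ≈ 38.7 mm

Required P_cr = n·P = 2.3 × 83.9 = 193.0 kN
L_e = K·L = 1 × 0.361 = 0.3610 m
Required I = P_cr·L_e²/(π²E) = 1.930×10^5 × 0.3610² / (π² × 1.36×10^10) = 1.874×10^-7 m⁴
I_req = 1.874×10^5 mm⁴
Solid square: I = a⁴/12  ⇒  a = (12I)^(1/4) = (12×1.874×10^5)^(1/4) = 38.7 mm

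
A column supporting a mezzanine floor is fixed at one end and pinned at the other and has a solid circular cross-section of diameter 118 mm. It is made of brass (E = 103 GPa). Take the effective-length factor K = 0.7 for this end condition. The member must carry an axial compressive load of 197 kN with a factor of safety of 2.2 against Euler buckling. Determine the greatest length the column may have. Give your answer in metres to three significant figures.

I = πd⁴/64 = π×118⁴/64 = 9.517×10^6 mm⁴
I = 9.517×10^-6 m⁴
Required critical load P_cr = n·P = 2.2 × 197 = 433.4 kN = 4.334×10^5 N
From P_cr = π²EI/(K·L)²:  L = (1/K)·√(π²EI/P_cr) = (1/0.7)·√(π²×1.03×10^11×9.517×10^-6/4.334×10^5)
L = 6.75 m

L_max ≈ 6.75 m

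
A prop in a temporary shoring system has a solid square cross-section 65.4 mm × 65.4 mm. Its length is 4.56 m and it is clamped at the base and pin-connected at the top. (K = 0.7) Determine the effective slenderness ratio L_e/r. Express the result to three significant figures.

For a square r = a/√12 = 65.4/√12 = 18.88 mm
L_e = K·L = 0.7 × 4.56 m = 3.192 m = 3192.0 mm
λ = L_e / r_min = 3192.0 / 18.88 = 169

λ ≈ 169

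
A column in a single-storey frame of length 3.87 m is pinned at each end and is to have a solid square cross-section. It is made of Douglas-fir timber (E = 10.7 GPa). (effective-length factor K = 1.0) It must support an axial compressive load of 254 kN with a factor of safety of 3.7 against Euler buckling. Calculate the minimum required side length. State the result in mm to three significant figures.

Required P_cr = n·P = 3.7 × 254 = 939.8 kN
L_e = K·L = 1 × 3.87 = 3.870 m
Required I = P_cr·L_e²/(π²E) = 9.398×10^5 × 3.870² / (π² × 1.07×10^10) = 1.333×10^-4 m⁴
I_req = 1.333×10^8 mm⁴
Solid square: I = a⁴/12  ⇒  a = (12I)^(1/4) = (12×1.333×10^8)^(1/4) = 200 mm

a ≈ 200 mm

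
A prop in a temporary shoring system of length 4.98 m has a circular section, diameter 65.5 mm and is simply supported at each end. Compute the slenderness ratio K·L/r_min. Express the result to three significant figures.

For a solid circle r = d/4 = 65.5/4 = 16.38 mm
L_e = K·L = 1 × 4.98 m = 4.980 m = 4980.0 mm
λ = L_e / r_min = 4980.0 / 16.38 = 304

λ ≈ 304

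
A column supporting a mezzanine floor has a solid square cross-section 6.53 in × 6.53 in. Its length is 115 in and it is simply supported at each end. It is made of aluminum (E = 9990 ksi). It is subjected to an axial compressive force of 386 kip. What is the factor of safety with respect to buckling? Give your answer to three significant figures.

I = a⁴/12 = 6.53⁴/12 = 151.5 in⁴
Effective length L_e = K·L = 1 × 115 = 115.0 in
P_cr = π²EI / L_e² = π² × 9990×10³ × 151.5 / 115.0² = 1.130×10^6 lb
Factor of safety n = P_cr / P = 1129.6 / 386 = 2.93

n ≈ 2.93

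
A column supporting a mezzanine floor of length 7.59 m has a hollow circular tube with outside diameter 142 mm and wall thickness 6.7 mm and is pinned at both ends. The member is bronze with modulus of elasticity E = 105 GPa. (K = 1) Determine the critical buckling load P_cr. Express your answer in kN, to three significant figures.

P_cr ≈ 118 kN

Inner diameter d_i = 142 − 2×6.7 = 128.6 mm
I = π(d_o⁴ − d_i⁴)/64 = π(142⁴ − 128.6⁴)/64 = 6.533×10^6 mm⁴
I = 6.533×10^6 mm⁴ = 6.533×10^-6 m⁴
Effective length L_e = K·L = 1 × 7.59 = 7.590 m
P_cr = π²EI / L_e² = π² × 105×10⁹ × 6.533×10^-6 / 7.590² = 1.175×10^5 N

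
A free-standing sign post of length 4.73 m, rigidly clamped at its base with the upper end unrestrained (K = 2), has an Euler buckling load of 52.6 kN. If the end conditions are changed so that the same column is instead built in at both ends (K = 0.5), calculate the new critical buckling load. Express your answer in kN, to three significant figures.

P_cr ∝ 1/K², so P_cr,new = P_cr,old × (K_old/K_new)² = 52.6 × (2/0.5)²
= 52.6 × 16.00 = 842 kN

P_cr ≈ 842 kN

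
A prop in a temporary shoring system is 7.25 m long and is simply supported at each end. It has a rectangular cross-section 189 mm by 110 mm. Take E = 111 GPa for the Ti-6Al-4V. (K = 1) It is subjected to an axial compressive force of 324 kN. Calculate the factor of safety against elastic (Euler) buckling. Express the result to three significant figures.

n ≈ 1.35

Buckling occurs about the weak axis: I_min = h·b³/12 with b = 110 mm (the shorter side).
I_min = 189×110³/12 = 2.096×10^7 mm⁴
I = 2.096×10^7 mm⁴ = 2.096×10^-5 m⁴
Effective length L_e = K·L = 1 × 7.25 = 7.250 m
P_cr = π²EI / L_e² = π² × 111×10⁹ × 2.096×10^-5 / 7.250² = 4.369×10^5 N
Factor of safety n = P_cr / P = 436.92 / 324 = 1.35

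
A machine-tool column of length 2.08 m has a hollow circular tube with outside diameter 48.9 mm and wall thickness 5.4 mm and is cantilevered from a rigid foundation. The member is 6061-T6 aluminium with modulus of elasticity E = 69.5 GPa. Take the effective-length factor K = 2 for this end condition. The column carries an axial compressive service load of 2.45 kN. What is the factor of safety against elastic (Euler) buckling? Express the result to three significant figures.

n ≈ 2.87

Inner diameter d_i = 48.9 − 2×5.4 = 38.10 mm
I = π(d_o⁴ − d_i⁴)/64 = π(48.9⁴ − 38.10⁴)/64 = 1.772×10^5 mm⁴
I = 1.772×10^5 mm⁴ = 1.772×10^-7 m⁴
Effective length L_e = K·L = 2 × 2.08 = 4.160 m
P_cr = π²EI / L_e² = π² × 69.5×10⁹ × 1.772×10^-7 / 4.160² = 7.025×10^3 N
Factor of safety n = P_cr / P = 7.0252 / 2.45 = 2.87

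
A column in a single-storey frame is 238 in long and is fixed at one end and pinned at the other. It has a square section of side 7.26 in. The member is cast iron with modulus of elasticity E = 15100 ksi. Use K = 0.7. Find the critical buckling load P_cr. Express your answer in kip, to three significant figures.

I = a⁴/12 = 7.26⁴/12 = 231.5 in⁴
Effective length L_e = K·L = 0.7 × 238 = 166.6 in
P_cr = π²EI / L_e² = π² × 15100×10³ × 231.5 / 166.6² = 1.243×10^6 lb

P_cr ≈ 1240 kip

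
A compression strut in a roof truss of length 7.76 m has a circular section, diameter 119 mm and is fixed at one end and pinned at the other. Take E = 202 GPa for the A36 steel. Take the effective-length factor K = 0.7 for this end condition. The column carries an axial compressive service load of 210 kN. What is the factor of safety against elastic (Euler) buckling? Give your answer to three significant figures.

I = πd⁴/64 = π×119⁴/64 = 9.844×10^6 mm⁴
I = 9.844×10^6 mm⁴ = 9.844×10^-6 m⁴
Effective length L_e = K·L = 0.7 × 7.76 = 5.432 m
P_cr = π²EI / L_e² = π² × 202×10⁹ × 9.844×10^-6 / 5.432² = 6.651×10^5 N
Factor of safety n = P_cr / P = 665.10 / 210 = 3.17

n ≈ 3.17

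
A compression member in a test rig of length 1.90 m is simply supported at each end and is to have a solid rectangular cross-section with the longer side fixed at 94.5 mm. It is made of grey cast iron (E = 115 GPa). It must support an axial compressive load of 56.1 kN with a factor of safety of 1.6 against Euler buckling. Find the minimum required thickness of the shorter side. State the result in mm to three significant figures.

Required P_cr = n·P = 1.6 × 56.1 = 89.76 kN
L_e = K·L = 1 × 1.90 = 1.900 m
Required I = P_cr·L_e²/(π²E) = 8.976×10^4 × 1.900² / (π² × 1.15×10^11) = 2.855×10^-7 m⁴
I_req = 2.855×10^5 mm⁴
Rectangle, weak axis: I_min = h·b³/12 with h = 94.5 mm fixed  ⇒  b = (12I/h)^(1/3) = 33.1 mm

b ≈ 33.1 mm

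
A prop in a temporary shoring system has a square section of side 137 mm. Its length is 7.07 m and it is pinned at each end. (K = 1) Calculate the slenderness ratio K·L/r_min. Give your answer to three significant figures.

λ ≈ 179

I = a⁴/12 = 137⁴/12 = 2.936×10^7 mm⁴
A = 1.877×10^4 mm²;  r_min = √(I/A) = √(2.936×10^7/1.877×10^4) = 39.55 mm
L_e = K·L = 1 × 7.07 m = 7.070 m = 7070.0 mm
λ = L_e / r_min = 7070.0 / 39.55 = 179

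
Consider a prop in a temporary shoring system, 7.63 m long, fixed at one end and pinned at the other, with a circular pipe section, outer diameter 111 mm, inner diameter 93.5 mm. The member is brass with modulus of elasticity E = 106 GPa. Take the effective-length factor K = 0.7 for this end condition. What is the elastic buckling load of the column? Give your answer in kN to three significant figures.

d_o = 111 mm, d_i = 93.5 mm
I = π(d_o⁴ − d_i⁴)/64 = π(111⁴ − 93.50⁴)/64 = 3.700×10^6 mm⁴
I = 3.700×10^6 mm⁴ = 3.700×10^-6 m⁴
Effective length L_e = K·L = 0.7 × 7.63 = 5.341 m
P_cr = π²EI / L_e² = π² × 106×10⁹ × 3.700×10^-6 / 5.341² = 1.357×10^5 N

P_cr ≈ 136 kN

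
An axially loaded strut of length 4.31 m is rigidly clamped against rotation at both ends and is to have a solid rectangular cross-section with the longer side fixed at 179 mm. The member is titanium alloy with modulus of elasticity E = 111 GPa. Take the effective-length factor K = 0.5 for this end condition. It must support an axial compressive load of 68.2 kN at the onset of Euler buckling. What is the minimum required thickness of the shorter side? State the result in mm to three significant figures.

L_e = K·L = 0.5 × 4.31 = 2.155 m
Required I = P_cr·L_e²/(π²E) = 6.820×10^4 × 2.155² / (π² × 1.11×10^11) = 2.891×10^-7 m⁴
I_req = 2.891×10^5 mm⁴
Rectangle, weak axis: I_min = h·b³/12 with h = 179 mm fixed  ⇒  b = (12I/h)^(1/3) = 26.9 mm

b ≈ 26.9 mm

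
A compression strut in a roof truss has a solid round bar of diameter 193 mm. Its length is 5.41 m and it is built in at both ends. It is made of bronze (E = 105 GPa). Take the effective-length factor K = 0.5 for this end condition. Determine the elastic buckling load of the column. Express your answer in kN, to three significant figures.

P_cr ≈ 9650 kN

I = πd⁴/64 = π×193⁴/64 = 6.811×10^7 mm⁴
I = 6.811×10^7 mm⁴ = 6.811×10^-5 m⁴
Effective length L_e = K·L = 0.5 × 5.41 = 2.705 m
P_cr = π²EI / L_e² = π² × 105×10⁹ × 6.811×10^-5 / 2.705² = 9.646×10^6 N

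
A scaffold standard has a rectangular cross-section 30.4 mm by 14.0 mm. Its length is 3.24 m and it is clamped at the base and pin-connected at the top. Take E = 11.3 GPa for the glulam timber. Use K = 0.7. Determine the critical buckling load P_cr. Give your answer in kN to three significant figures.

P_cr ≈ 0.151 kN

Buckling occurs about the weak axis: I_min = h·b³/12 with b = 14.0 mm (the shorter side).
I_min = 30.4×14.0³/12 = 6.951×10^3 mm⁴
I = 6.951×10^3 mm⁴ = 6.951×10^-9 m⁴
Effective length L_e = K·L = 0.7 × 3.24 = 2.268 m
P_cr = π²EI / L_e² = π² × 11.3×10⁹ × 6.951×10^-9 / 2.268² = 150.7 N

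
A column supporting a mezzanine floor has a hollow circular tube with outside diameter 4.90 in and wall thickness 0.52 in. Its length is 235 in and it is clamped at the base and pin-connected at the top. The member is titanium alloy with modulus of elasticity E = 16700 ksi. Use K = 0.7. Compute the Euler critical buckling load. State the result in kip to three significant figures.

Inner diameter d_i = 4.90 − 2×0.52 = 3.860 in
I = π(d_o⁴ − d_i⁴)/64 = π(4.90⁴ − 3.860⁴)/64 = 17.40 in⁴
Effective length L_e = K·L = 0.7 × 235 = 164.5 in
P_cr = π²EI / L_e² = π² × 16700×10³ × 17.40 / 164.5² = 1.060×10^5 lb

P_cr ≈ 106 kip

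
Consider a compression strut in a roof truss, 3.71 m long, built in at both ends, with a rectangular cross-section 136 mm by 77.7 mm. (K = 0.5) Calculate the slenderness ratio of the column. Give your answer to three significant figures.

λ ≈ 82.7

For a rectangle r_min = b/√12 = 77.7/√12 = 22.43 mm
L_e = K·L = 0.5 × 3.71 m = 1.855 m = 1855.0 mm
λ = L_e / r_min = 1855.0 / 22.43 = 82.7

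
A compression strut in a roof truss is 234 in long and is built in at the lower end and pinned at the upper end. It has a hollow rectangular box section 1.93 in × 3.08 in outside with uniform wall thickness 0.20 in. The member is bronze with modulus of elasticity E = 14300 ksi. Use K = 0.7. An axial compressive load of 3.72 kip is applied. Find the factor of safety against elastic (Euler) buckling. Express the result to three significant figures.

n ≈ 1.48

Inner dimensions: h_i = 3.08 − 2×0.20 = 2.680 in, b_i = 1.93 − 2×0.20 = 1.530 in
Weak-axis I_min = (h_o·b_o³ − h_i·b_i³)/12 with b_o = 1.93, b_i = 1.530 in (shorter outer/inner sides).
I_min = (3.08×1.93³ − 2.680×1.530³)/12 = 1.045 in⁴
Effective length L_e = K·L = 0.7 × 234 = 163.8 in
P_cr = π²EI / L_e² = π² × 14300×10³ × 1.045 / 163.8² = 5.499×10^3 lb
Factor of safety n = P_cr / P = 5.4986 / 3.72 = 1.48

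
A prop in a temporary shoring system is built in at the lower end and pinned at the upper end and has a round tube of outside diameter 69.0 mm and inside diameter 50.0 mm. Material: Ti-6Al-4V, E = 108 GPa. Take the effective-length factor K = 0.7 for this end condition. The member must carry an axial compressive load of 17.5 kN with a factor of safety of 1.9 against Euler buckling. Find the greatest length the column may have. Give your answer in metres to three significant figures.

L_max ≈ 7.26 m

d_o = 69.0 mm, d_i = 50.0 mm
I = π(d_o⁴ − d_i⁴)/64 = π(69.0⁴ − 50.00⁴)/64 = 8.059×10^5 mm⁴
I = 8.059×10^-7 m⁴
Required critical load P_cr = n·P = 1.9 × 17.5 = 33.25 kN = 3.325×10^4 N
From P_cr = π²EI/(K·L)²:  L = (1/K)·√(π²EI/P_cr) = (1/0.7)·√(π²×1.08×10^11×8.059×10^-7/3.325×10^4)
L = 7.26 m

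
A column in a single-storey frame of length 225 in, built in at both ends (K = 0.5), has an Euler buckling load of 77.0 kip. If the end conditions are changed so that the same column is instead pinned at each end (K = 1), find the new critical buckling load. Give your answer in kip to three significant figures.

P_cr ∝ 1/K², so P_cr,new = P_cr,old × (K_old/K_new)² = 77.0 × (0.5/1)²
= 77.0 × 0.2500 = 19.2 kip

P_cr ≈ 19.2 kip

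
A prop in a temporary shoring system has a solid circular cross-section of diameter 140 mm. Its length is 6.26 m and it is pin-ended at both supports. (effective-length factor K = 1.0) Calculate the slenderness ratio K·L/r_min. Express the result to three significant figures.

I = πd⁴/64 = π×140⁴/64 = 1.886×10^7 mm⁴
A = 1.539×10^4 mm²;  r_min = √(I/A) = √(1.886×10^7/1.539×10^4) = 35.00 mm
L_e = K·L = 1 × 6.26 m = 6.260 m = 6260.0 mm
λ = L_e / r_min = 6260.0 / 35.00 = 179

λ ≈ 179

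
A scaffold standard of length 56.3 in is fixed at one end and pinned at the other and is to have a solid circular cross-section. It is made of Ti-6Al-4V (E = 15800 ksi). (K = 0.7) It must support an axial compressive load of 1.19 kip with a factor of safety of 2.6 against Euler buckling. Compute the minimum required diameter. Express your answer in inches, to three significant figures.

Required P_cr = n·P = 2.6 × 1.19 = 3.094 kip
L_e = K·L = 0.7 × 56.3 = 39.41 in
Required I = P_cr·L_e²/(π²E) = 3.094×10^3 × 39.41² / (π² × 1.58×10^7) = 3.082×10^-2 in⁴
Solid circle: I = πd⁴/64  ⇒  d = (64I/π)^(1/4) = (64×3.082×10^-2/π)^(1/4) = 0.890 in

d ≈ 0.890 in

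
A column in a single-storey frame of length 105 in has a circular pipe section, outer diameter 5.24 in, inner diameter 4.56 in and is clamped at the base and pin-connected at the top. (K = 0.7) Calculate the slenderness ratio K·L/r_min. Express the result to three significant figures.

d_o = 5.24 in, d_i = 4.56 in
I = π(d_o⁴ − d_i⁴)/64 = π(5.24⁴ − 4.560⁴)/64 = 15.78 in⁴
A = 5.234 in²;  r_min = √(I/A) = √(15.78/5.234) = 1.737 in
L_e = K·L = 0.7 × 105 = 73.50 in
λ = L_e / r_min = 73.500 / 1.737 = 42.3

λ ≈ 42.3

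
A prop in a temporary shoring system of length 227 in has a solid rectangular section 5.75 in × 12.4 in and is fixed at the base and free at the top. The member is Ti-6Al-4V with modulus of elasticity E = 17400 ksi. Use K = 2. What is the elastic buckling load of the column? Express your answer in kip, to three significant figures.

P_cr ≈ 164 kip

Buckling occurs about the weak axis: I_min = h·b³/12 with b = 5.75 in (the shorter side).
I_min = 12.4×5.75³/12 = 196.4 in⁴
Effective length L_e = K·L = 2 × 227 = 454.0 in
P_cr = π²EI / L_e² = π² × 17400×10³ × 196.4 / 454.0² = 1.637×10^5 lb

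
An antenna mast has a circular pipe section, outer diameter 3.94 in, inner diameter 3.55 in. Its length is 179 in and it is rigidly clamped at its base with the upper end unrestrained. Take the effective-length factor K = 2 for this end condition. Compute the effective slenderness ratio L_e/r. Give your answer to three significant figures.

d_o = 3.94 in, d_i = 3.55 in
I = π(d_o⁴ − d_i⁴)/64 = π(3.94⁴ − 3.550⁴)/64 = 4.033 in⁴
A = 2.294 in²;  r_min = √(I/A) = √(4.033/2.294) = 1.326 in
L_e = K·L = 2 × 179 = 358.0 in
λ = L_e / r_min = 358.00 / 1.326 = 270

λ ≈ 270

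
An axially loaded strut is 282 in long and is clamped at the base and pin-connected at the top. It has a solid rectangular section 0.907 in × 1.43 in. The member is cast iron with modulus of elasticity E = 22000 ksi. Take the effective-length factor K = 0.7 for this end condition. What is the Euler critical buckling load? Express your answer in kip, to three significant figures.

P_cr ≈ 0.495 kip

Buckling occurs about the weak axis: I_min = h·b³/12 with b = 0.907 in (the shorter side).
I_min = 1.43×0.907³/12 = 8.892×10^-2 in⁴
Effective length L_e = K·L = 0.7 × 282 = 197.4 in
P_cr = π²EI / L_e² = π² × 22000×10³ × 8.892×10^-2 / 197.4² = 495.5 lb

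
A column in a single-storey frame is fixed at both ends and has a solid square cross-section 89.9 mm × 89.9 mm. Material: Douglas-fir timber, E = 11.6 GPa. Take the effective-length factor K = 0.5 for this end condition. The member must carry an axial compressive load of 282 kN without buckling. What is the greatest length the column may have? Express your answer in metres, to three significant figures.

I = a⁴/12 = 89.9⁴/12 = 5.443×10^6 mm⁴
I = 5.443×10^-6 m⁴
At the buckling limit P_cr = P = 2.820×10^5 N
From P_cr = π²EI/(K·L)²:  L = (1/K)·√(π²EI/P_cr) = (1/0.5)·√(π²×1.16×10^10×5.443×10^-6/2.820×10^5)
L = 2.97 m

L_max ≈ 2.97 m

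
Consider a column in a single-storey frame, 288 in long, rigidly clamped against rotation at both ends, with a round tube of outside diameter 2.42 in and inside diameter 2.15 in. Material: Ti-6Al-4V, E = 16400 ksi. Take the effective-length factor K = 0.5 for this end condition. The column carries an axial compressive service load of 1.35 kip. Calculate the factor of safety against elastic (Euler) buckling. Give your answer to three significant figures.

n ≈ 3.67

d_o = 2.42 in, d_i = 2.15 in
I = π(d_o⁴ − d_i⁴)/64 = π(2.42⁴ − 2.150⁴)/64 = 0.6347 in⁴
Effective length L_e = K·L = 0.5 × 288 = 144.0 in
P_cr = π²EI / L_e² = π² × 16400×10³ × 0.6347 / 144.0² = 4.954×10^3 lb
Factor of safety n = P_cr / P = 4.9543 / 1.35 = 3.67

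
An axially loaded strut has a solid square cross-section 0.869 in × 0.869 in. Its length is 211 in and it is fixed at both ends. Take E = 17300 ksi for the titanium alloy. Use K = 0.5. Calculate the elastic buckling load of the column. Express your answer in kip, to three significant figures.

P_cr ≈ 0.729 kip

I = a⁴/12 = 0.869⁴/12 = 4.752×10^-2 in⁴
Effective length L_e = K·L = 0.5 × 211 = 105.5 in
P_cr = π²EI / L_e² = π² × 17300×10³ × 4.752×10^-2 / 105.5² = 729.0 lb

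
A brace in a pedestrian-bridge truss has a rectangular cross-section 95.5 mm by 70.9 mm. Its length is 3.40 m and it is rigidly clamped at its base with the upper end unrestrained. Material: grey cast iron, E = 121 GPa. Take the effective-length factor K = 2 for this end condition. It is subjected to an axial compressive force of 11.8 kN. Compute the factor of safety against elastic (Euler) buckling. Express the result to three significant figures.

n ≈ 6.21

Buckling occurs about the weak axis: I_min = h·b³/12 with b = 70.9 mm (the shorter side).
I_min = 95.5×70.9³/12 = 2.836×10^6 mm⁴
I = 2.836×10^6 mm⁴ = 2.836×10^-6 m⁴
Effective length L_e = K·L = 2 × 3.40 = 6.800 m
P_cr = π²EI / L_e² = π² × 121×10⁹ × 2.836×10^-6 / 6.800² = 7.325×10^4 N
Factor of safety n = P_cr / P = 73.253 / 11.8 = 6.21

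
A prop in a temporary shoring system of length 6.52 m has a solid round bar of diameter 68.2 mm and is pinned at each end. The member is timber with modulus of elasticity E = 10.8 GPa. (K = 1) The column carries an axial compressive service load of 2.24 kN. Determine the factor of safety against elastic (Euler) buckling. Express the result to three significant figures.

I = πd⁴/64 = π×68.2⁴/64 = 1.062×10^6 mm⁴
I = 1.062×10^6 mm⁴ = 1.062×10^-6 m⁴
Effective length L_e = K·L = 1 × 6.52 = 6.520 m
P_cr = π²EI / L_e² = π² × 10.8×10⁹ × 1.062×10^-6 / 6.520² = 2.663×10^3 N
Factor of safety n = P_cr / P = 2.6628 / 2.24 = 1.19

n ≈ 1.19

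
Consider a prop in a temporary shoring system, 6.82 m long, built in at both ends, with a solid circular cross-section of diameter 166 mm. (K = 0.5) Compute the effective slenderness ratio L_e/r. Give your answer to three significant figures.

λ ≈ 82.2

I = πd⁴/64 = π×166⁴/64 = 3.727×10^7 mm⁴
A = 2.164×10^4 mm²;  r_min = √(I/A) = √(3.727×10^7/2.164×10^4) = 41.50 mm
L_e = K·L = 0.5 × 6.82 m = 3.410 m = 3410.0 mm
λ = L_e / r_min = 3410.0 / 41.50 = 82.2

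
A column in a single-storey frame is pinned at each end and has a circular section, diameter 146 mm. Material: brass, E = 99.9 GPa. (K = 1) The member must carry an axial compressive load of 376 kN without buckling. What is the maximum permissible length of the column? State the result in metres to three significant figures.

I = πd⁴/64 = π×146⁴/64 = 2.230×10^7 mm⁴
I = 2.230×10^-5 m⁴
At the buckling limit P_cr = P = 3.760×10^5 N
From P_cr = π²EI/(K·L)²:  L = (1/K)·√(π²EI/P_cr) = (1/1)·√(π²×9.99×10^10×2.230×10^-5/3.760×10^5)
L = 7.65 m

L_max ≈ 7.65 m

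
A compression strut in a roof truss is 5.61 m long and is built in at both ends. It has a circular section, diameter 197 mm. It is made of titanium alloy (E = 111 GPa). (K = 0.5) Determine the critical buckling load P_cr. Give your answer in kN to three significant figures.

I = πd⁴/64 = π×197⁴/64 = 7.393×10^7 mm⁴
I = 7.393×10^7 mm⁴ = 7.393×10^-5 m⁴
Effective length L_e = K·L = 0.5 × 5.61 = 2.805 m
P_cr = π²EI / L_e² = π² × 111×10⁹ × 7.393×10^-5 / 2.805² = 1.029×10^7 N

P_cr ≈ 10300 kN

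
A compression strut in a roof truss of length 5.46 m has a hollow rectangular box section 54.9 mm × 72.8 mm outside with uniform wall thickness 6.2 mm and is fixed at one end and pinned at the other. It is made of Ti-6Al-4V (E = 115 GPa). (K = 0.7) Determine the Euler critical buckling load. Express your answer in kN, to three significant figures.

Inner dimensions: h_i = 72.8 − 2×6.2 = 60.40 mm, b_i = 54.9 − 2×6.2 = 42.50 mm
Weak-axis I_min = (h_o·b_o³ − h_i·b_i³)/12 with b_o = 54.9, b_i = 42.50 mm (shorter outer/inner sides).
I_min = (72.8×54.9³ − 60.40×42.50³)/12 = 6.175×10^5 mm⁴
I = 6.175×10^5 mm⁴ = 6.175×10^-7 m⁴
Effective length L_e = K·L = 0.7 × 5.46 = 3.822 m
P_cr = π²EI / L_e² = π² × 115×10⁹ × 6.175×10^-7 / 3.822² = 4.798×10^4 N

P_cr ≈ 48.0 kN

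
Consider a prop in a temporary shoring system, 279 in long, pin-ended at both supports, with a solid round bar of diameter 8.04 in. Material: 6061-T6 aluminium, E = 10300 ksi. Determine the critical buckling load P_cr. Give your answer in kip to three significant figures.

I = πd⁴/64 = π×8.04⁴/64 = 205.1 in⁴
Effective length L_e = K·L = 1 × 279 = 279.0 in
P_cr = π²EI / L_e² = π² × 10300×10³ × 205.1 / 279.0² = 2.679×10^5 lb

P_cr ≈ 268 kip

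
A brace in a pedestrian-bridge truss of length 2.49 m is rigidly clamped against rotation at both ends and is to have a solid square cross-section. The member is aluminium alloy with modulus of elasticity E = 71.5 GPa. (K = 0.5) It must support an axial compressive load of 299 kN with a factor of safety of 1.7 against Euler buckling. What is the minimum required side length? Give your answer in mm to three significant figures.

a ≈ 60.5 mm

Required P_cr = n·P = 1.7 × 299 = 508.3 kN
L_e = K·L = 0.5 × 2.49 = 1.245 m
Required I = P_cr·L_e²/(π²E) = 5.083×10^5 × 1.245² / (π² × 7.15×10^10) = 1.116×10^-6 m⁴
I_req = 1.116×10^6 mm⁴
Solid square: I = a⁴/12  ⇒  a = (12I)^(1/4) = (12×1.116×10^6)^(1/4) = 60.5 mm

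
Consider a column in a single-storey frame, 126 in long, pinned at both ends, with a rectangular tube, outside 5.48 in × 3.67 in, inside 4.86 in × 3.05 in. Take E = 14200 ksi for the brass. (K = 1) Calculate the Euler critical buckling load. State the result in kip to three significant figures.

P_cr ≈ 97.8 kip

Weak-axis I_min = (h_o·b_o³ − h_i·b_i³)/12 with b_o = 3.67, b_i = 3.050 in (shorter outer/inner sides).
I_min = (5.48×3.67³ − 4.860×3.050³)/12 = 11.08 in⁴
Effective length L_e = K·L = 1 × 126 = 126.0 in
P_cr = π²EI / L_e² = π² × 14200×10³ × 11.08 / 126.0² = 9.783×10^4 lb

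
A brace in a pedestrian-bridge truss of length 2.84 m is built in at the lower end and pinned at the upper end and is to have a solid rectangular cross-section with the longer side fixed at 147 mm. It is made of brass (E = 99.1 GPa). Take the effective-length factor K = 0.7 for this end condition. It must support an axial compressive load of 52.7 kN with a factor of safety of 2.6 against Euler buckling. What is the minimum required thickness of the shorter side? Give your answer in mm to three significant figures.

Required P_cr = n·P = 2.6 × 52.7 = 137.0 kN
L_e = K·L = 0.7 × 2.84 = 1.988 m
Required I = P_cr·L_e²/(π²E) = 1.370×10^5 × 1.988² / (π² × 9.91×10^10) = 5.537×10^-7 m⁴
I_req = 5.537×10^5 mm⁴
Rectangle, weak axis: I_min = h·b³/12 with h = 147 mm fixed  ⇒  b = (12I/h)^(1/3) = 35.6 mm

b ≈ 35.6 mm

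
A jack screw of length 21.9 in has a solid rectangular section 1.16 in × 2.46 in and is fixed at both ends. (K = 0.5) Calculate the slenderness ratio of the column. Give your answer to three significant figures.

For a rectangle r_min = b/√12 = 1.16/√12 = 0.3349 in
L_e = K·L = 0.5 × 21.9 = 10.95 in
λ = L_e / r_min = 10.950 / 0.3349 = 32.7

λ ≈ 32.7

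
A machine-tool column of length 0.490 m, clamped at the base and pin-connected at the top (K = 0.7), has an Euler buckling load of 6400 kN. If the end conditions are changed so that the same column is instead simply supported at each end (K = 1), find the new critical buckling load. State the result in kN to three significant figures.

P_cr ≈ 3140 kN

P_cr ∝ 1/K², so P_cr,new = P_cr,old × (K_old/K_new)² = 6400 × (0.7/1)²
= 6400 × 0.4900 = 3140 kN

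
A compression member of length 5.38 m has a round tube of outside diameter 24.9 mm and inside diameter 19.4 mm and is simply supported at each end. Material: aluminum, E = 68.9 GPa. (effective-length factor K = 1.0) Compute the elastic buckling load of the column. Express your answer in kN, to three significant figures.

d_o = 24.9 mm, d_i = 19.4 mm
I = π(d_o⁴ − d_i⁴)/64 = π(24.9⁴ − 19.40⁴)/64 = 1.192×10^4 mm⁴
I = 1.192×10^4 mm⁴ = 1.192×10^-8 m⁴
Effective length L_e = K·L = 1 × 5.38 = 5.380 m
P_cr = π²EI / L_e² = π² × 68.9×10⁹ × 1.192×10^-8 / 5.380² = 280.0 N

P_cr ≈ 0.280 kN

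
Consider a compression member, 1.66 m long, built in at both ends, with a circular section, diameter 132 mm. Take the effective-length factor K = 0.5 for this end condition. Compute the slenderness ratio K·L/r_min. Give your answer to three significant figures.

λ ≈ 25.2

For a solid circle r = d/4 = 132/4 = 33.00 mm
L_e = K·L = 0.5 × 1.66 m = 0.8300 m = 830.00 mm
λ = L_e / r_min = 830.00 / 33.00 = 25.2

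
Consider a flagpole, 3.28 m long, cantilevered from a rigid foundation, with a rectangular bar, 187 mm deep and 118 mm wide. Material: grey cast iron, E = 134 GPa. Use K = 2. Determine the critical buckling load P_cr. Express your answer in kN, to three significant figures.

Buckling occurs about the weak axis: I_min = h·b³/12 with b = 118 mm (the shorter side).
I_min = 187×118³/12 = 2.560×10^7 mm⁴
I = 2.560×10^7 mm⁴ = 2.560×10^-5 m⁴
Effective length L_e = K·L = 2 × 3.28 = 6.560 m
P_cr = π²EI / L_e² = π² × 134×10⁹ × 2.560×10^-5 / 6.560² = 7.869×10^5 N

P_cr ≈ 787 kN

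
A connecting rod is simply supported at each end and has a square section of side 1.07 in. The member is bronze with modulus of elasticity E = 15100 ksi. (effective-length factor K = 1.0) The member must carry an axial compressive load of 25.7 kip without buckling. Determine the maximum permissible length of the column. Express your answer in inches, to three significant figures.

I = a⁴/12 = 1.07⁴/12 = 0.1092 in⁴
At the buckling limit P_cr = P = 2.570×10^4 lb
From P_cr = π²EI/(K·L)²:  L = (1/K)·√(π²EI/P_cr) = (1/1)·√(π²×1.51×10^7×0.1092/2.570×10^4)
L = 25.2 in

L_max ≈ 25.2 in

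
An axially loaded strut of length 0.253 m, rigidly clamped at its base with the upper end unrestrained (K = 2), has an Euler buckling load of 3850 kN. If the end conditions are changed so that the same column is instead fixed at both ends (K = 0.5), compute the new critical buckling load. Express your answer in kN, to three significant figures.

P_cr ≈ 61600 kN

P_cr ∝ 1/K², so P_cr,new = P_cr,old × (K_old/K_new)² = 3850 × (2/0.5)²
= 3850 × 16.00 = 61600 kN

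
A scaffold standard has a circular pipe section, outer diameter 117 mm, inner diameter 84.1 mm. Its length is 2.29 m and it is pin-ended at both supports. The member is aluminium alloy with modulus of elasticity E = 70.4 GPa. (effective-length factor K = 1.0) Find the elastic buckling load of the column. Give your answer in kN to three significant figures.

P_cr ≈ 893 kN

d_o = 117 mm, d_i = 84.1 mm
I = π(d_o⁴ − d_i⁴)/64 = π(117⁴ − 84.10⁴)/64 = 6.743×10^6 mm⁴
I = 6.743×10^6 mm⁴ = 6.743×10^-6 m⁴
Effective length L_e = K·L = 1 × 2.29 = 2.290 m
P_cr = π²EI / L_e² = π² × 70.4×10⁹ × 6.743×10^-6 / 2.290² = 8.934×10^5 N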